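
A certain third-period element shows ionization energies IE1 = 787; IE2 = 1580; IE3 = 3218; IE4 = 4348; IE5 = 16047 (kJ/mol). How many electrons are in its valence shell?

Look for the largest jump between consecutive ionization energies: IE5/IE4 ≈ 3.7, far larger than any earlier ratio.
That jump marks the point where a core electron is being removed. So the atom has 4 valence electrons.

4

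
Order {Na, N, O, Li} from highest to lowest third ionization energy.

Consider each +2 ion: Na²⁺ is already 1 electron into the core; N²⁺ still has 3 valence electrons; O²⁺ still has 4 valence electrons; Li²⁺ is already 1 electron into the core.
Breaking into a closed-shell core is much more expensive than removing a leftover valence electron — Na and Li have the largest IE_3 here.
Valence configurations: N²⁺ [He]2s²2p¹, O²⁺ [He]2s²2p².
Tabulated IE_3 (kJ/mol): Na 6910, N 4578, O 5300, Li 11815.
Putting it together, IE_3: N < O < Na < Li.

Li > Na > O > N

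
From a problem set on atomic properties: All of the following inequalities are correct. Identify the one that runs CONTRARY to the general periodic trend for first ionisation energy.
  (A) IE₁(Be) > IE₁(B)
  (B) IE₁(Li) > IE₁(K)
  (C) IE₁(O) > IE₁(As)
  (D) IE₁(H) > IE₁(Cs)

(A)

The general trend: first ionisation energy increases across a period and decreases down a group.
(A) Be (period 2, group 2) vs B (period 2, group 13): the stated order contradicts the simple trend.
(B) Li (period 2, group 1) vs K (period 4, group 1): the stated order agrees with the simple trend.
(C) O (period 2, group 16) vs As (period 4, group 15): the stated order agrees with the simple trend.
(D) H (period 1, group 1) vs Cs (period 6, group 1): the stated order agrees with the simple trend.
The exception is (A): removing B's lone 2p electron is easier than breaking Be's filled 2s².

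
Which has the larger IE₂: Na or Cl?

Na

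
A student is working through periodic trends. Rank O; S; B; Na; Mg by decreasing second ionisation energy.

After 1 electron has been removed, what remains? O⁺ still has 5 valence electrons; S⁺ still has 5 valence electrons; B⁺ still has 2 valence electrons; Na⁺ is the bare [Ne] core; Mg⁺ still has 1 valence electron.
Pulling an electron out of a noble-gas core costs far more than removing a remaining valence electron, so Na sits at the high end of IE_2.
Valence configurations: O⁺ [He]2s²2p³, S⁺ [Ne]3s²3p³, B⁺ [He]2s², Mg⁺ [Ne]3s¹.
The numbers (kJ/mol): O 3388, S 2252, B 2427, Na 4562, Mg 1451.
Putting it together, IE_2: Mg < S < B < O < Na.

Na, O, B, S, Mg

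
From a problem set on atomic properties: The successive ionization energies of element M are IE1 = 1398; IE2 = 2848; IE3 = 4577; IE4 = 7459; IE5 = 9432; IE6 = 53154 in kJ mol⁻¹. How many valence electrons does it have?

Look for the largest jump between consecutive ionization energies: IE6/IE5 ≈ 5.6, far larger than any earlier ratio.
That jump marks the point where a core electron is being removed. So the atom has 5 valence electrons.

5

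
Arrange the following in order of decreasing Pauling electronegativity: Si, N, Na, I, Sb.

Electronegativity increases across a period and decreases down a group, tracking effective nuclear charge and atomic size.
Neither a single period nor a single group — weigh both effects.
Si > Na: Si lies to the right of Na in period 3, so the across-period effect alone puts Si higher.
Sb > Si: period and group pull opposite ways; the across-period shift dominates (2.05 vs 1.90).
I > Sb: I lies to the right of Sb in period 5, so the across-period effect alone puts I higher.
N > I: period and group pull opposite ways; the down-group shift dominates (3.04 vs 2.66).
Tabulated electronegativity (Pauling): N 3.04, Na 0.93, Si 1.90, Sb 2.05, I 2.66.
So from highest to lowest: N > I > Sb > Si > Na.

N > I > Sb > Si > Na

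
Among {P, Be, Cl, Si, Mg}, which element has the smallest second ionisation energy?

Consider each +1 ion: P⁺ still has 4 valence electrons; Be⁺ still has 1 valence electron; Cl⁺ still has 6 valence electrons; Si⁺ still has 3 valence electrons; Mg⁺ still has 1 valence electron.
All are still removing valence electrons, so compare the +1 ions as you would atoms: IE_2 generally rises across a period (higher Z_eff) and falls down a group (larger shell), subject to the usual subshell exceptions.
Valence configurations: P⁺ [Ne]3s²3p², Be⁺ [He]2s¹, Cl⁺ [Ne]3s²3p⁴, Si⁺ [Ne]3s²3p¹, Mg⁺ [Ne]3s¹.
The numbers (kJ/mol): P 1907, Be 1757, Cl 2298, Si 1577, Mg 1451.
Putting it together, IE_2: Mg < Si < Be < P < Cl.

Mg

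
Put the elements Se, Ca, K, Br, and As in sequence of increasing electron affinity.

K is in period 4, group 1; Ca is in period 4, group 2; As is in period 4, group 15; Se is in period 4, group 16; Br is in period 4, group 17.
Adding an electron releases more energy for atoms nearer the top right (short of the noble gases).
All lie in period 4; the across-period trend (electron affinity increases left to right) applies, with the exception below.
Note the exception: K has a higher electron affinity than Ca, contrary to the simple trend — adding an electron to Ca (ns²) has to open a new, higher-energy np subshell, which is unfavourable.
Approximate values (kJ/mol): K 48, Ca 2, As 78, Se 195, Br 325.
So from lowest to highest: Ca < K < As < Se < Br.

Ca < K < As < Se < Br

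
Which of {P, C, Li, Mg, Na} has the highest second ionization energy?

The second ionization energy removes an electron from the +1 ion. For each element: P⁺ still has 4 valence electrons; C⁺ still has 3 valence electrons; Li⁺ is the bare [He] core; Mg⁺ still has 1 valence electron; Na⁺ is the bare [Ne] core.
Breaking into a closed-shell core is much more expensive than removing a leftover valence electron — Na and Li have the largest IE_2 here.
Valence configurations: P⁺ [Ne]3s²3p², C⁺ [He]2s²2p¹, Mg⁺ [Ne]3s¹.
Approximate IE_2 values (kJ/mol): P 1907, C 2353, Li 7298, Mg 1451, Na 4562.
So the second ionization energies run Mg < P < C < Na < Li.

Li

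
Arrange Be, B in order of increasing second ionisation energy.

After 1 electron has been removed, what remains? Be⁺ still has 1 valence electron; B⁺ still has 2 valence electrons.
All are still removing valence electrons, so compare the +1 ions as you would atoms: IE_2 generally rises across a period (higher Z_eff) and falls down a group (larger shell), subject to the usual subshell exceptions.
Valence configurations: Be⁺ [He]2s¹, B⁺ [He]2s².
The numbers (kJ/mol): Be 1757, B 2427.
Overall IE_2 order: Be < B.

Be < B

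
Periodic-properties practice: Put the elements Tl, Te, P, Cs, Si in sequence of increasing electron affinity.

Tl, Cs, P, Si, Te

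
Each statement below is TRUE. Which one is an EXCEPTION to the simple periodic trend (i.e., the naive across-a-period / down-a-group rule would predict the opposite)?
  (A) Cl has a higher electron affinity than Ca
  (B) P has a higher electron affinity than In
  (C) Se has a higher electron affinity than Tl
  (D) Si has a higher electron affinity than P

(D)

The general trend: electron affinity increases across a period and decreases down a group.
(A) Cl (period 3, group 17) vs Ca (period 4, group 2): the stated order agrees with the simple trend.
(B) P (period 3, group 15) vs In (period 5, group 13): the stated order agrees with the simple trend.
(C) Se (period 4, group 16) vs Tl (period 6, group 13): the stated order agrees with the simple trend.
(D) Si (period 3, group 14) vs P (period 3, group 15): the stated order contradicts the simple trend.
The exception is (D): adding an electron to P's half-filled 3p³ is unfavourable, so Si (3p²) has the more exothermic EA.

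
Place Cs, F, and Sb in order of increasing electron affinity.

F is in period 2, group 17; Sb is in period 5, group 15; Cs is in period 6, group 1.
Adding an electron releases more energy for atoms nearer the top right (short of the noble gases).
Here both period and group differ, so the two effects have to be weighed against each other.
Sb > Cs: relative to Cs, both the across-period and down-group shifts push Sb's electron affinity up.
F > Sb: both effects reinforce here, so F is clearly the higher of the two.
For reference (kJ/mol): F 328, Sb 103, Cs 46.
So from lowest to highest: Cs < Sb < F.

Cs, Sb, F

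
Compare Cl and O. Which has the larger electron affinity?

O is in period 2, group 16; Cl is in period 3, group 17.
Atoms with high Z_eff and room in the valence shell (especially the halogens) have the most exothermic electron affinities.
A diagonal step moves right (one effect) and down (the opposite effect) at once.
Cl > O: period and group pull opposite ways; the across-period shift dominates (349 vs 141 kJ/mol).
Tabulated electron affinity (kJ/mol): O 141, Cl 349.
So Cl has the larger electron affinity (Cl > O).

Cl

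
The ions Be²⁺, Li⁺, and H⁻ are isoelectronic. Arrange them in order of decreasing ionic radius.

All of these have 2 electrons, so size is governed by nuclear charge alone: the more protons, the stronger the pull on the same electron cloud, and the smaller the ion.
Nuclear charges: Be²⁺ (Z=4), Li⁺ (Z=3), H⁻ (Z=1).
Largest to smallest: H⁻ > Li⁺ > Be²⁺.

H⁻ > Li⁺ > Be²⁺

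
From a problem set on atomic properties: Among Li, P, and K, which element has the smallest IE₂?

Consider each +1 ion: Li⁺ is the bare [He] core; P⁺ still has 4 valence electrons; K⁺ is the bare [Ar] core.
Pulling an electron out of a noble-gas core costs far more than removing a remaining valence electron, so K and Li sit at the high end of IE_2.
The numbers (kJ/mol): Li 7298, P 1907, K 3052.
Putting it together, IE_2: P < K < Li.

P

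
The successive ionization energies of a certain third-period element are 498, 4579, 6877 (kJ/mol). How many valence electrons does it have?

Look for the largest jump between consecutive ionization energies: IE2/IE1 ≈ 9.2, far larger than any earlier ratio.
That jump marks the point where a core electron is being removed. So the atom has 1 valence electron.

1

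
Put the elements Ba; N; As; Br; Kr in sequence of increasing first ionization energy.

N is in period 2, group 15; As is in period 4, group 15; Br is in period 4, group 17; Kr is in period 4, group 18; Ba is in period 6, group 2.
Across a period the outer electron is held more tightly (higher IE₁); down a group it sits in a higher shell, more shielded, and comes off more easily.
Here both period and group differ, so the two effects have to be weighed against each other.
As > Ba: relative to Ba, both the across-period and down-group shifts push As's first ionization energy up.
Br > As: both are in period 4; the period trend gives Br the larger value.
Kr > Br: Kr lies to the right of Br in period 4, so the across-period effect alone puts Kr higher.
N > Kr: the two effects oppose for this pair; the down-group effect wins (1402 vs 1351 kJ/mol).
For reference (kJ/mol): N 1402, As 947, Br 1140, Kr 1351, Ba 503.
So from lowest to highest: Ba < As < Br < Kr < N.

Ba < As < Br < Kr < N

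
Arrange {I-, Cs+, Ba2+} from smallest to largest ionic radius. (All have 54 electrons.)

Ba2+ < Cs+ < I-

All of these have 54 electrons, so size is governed by nuclear charge alone: the more protons, the stronger the pull on the same electron cloud, and the smaller the ion.
Nuclear charges: Ba2+ (Z=56), Cs+ (Z=55), I- (Z=53).
Smallest to largest: Ba2+ < Cs+ < I-.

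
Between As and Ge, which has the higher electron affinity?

Ge

Ge is in period 4, group 14; As is in period 4, group 15.
Adding an electron releases more energy for atoms nearer the top right (short of the noble gases).
All lie in period 4; the across-period trend (electron affinity increases left to right) applies, with the exception below.
Note the exception: Ge has a higher electron affinity than As, contrary to the simple trend — adding an electron to As's half-filled 4p³ is unfavourable, so Ge (4p²) has the more exothermic EA.
For reference (kJ/mol): Ge 119, As 78.
So Ge has the higher electron affinity (Ge > As).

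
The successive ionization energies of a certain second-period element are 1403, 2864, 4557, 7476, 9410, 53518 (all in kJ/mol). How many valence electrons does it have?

5

Look for the largest jump between consecutive ionization energies: IE6/IE5 ≈ 5.7, far larger than any earlier ratio.
That jump marks the point where a core electron is being removed. So the atom has 5 valence electrons.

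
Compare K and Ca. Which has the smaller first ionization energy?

K is in period 4, group 1; Ca is in period 4, group 2.
First ionization energy rises across a period (greater Z_eff holds electrons more tightly) and falls down a group (valence electrons are farther from the nucleus).
All lie in period 4, so first ionization energy increases left to right.
So K has the smaller first ionization energy (K < Ca).

K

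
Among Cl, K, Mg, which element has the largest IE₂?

After 1 electron has been removed, what remains? Cl⁺ still has 6 valence electrons; K⁺ is the bare [Ar] core; Mg⁺ still has 1 valence electron.
Breaking into a closed-shell core is much more expensive than removing a leftover valence electron — K has the largest IE_2 here.
Valence configurations: Cl⁺ [Ne]3s²3p⁴, Mg⁺ [Ne]3s¹.
Approximate IE_2 values (kJ/mol): Cl 2298, K 3052, Mg 1451.
Hence IE_2: Mg < Cl < K.

K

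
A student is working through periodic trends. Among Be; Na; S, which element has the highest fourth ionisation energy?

Be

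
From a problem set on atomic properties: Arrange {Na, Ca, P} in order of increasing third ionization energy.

IE_3 is the cost of taking one more electron from the +2 cation: Na²⁺ is already 1 electron into the core; Ca²⁺ is the bare [Ar] core; P²⁺ still has 3 valence electrons.
Core electrons are held far more tightly than valence electrons, so Ca and Na top the IE_3 order.
The numbers (kJ/mol): Na 6910, Ca 4912, P 2914.
Putting it together, IE_3: P < Ca < Na.

P < Ca < Na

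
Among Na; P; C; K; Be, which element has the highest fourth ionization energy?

The fourth ionization energy removes an electron from the +3 ion. For each element: Na³⁺ is already 2 electrons into the core; P³⁺ still has 2 valence electrons; C³⁺ still has 1 valence electron; K³⁺ is already 2 electrons into the core; Be³⁺ is already 1 electron into the core.
Usually core removal costs more than valence removal, but here the competition is close: a tightly held n=2 valence electron can cost more to remove than an n=3 core electron, so the actual values have to decide it.
Valence configurations: P³⁺ [Ne]3s², C³⁺ [He]2s¹.
Tabulated IE_4 (kJ/mol): Na 9543, P 4964, C 6223, K 5877, Be 21007.
So the fourth ionization energies run P < K < C < Na < Be.

Be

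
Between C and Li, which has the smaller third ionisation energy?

Consider each +2 ion: C²⁺ still has 2 valence electrons; Li²⁺ is already 1 electron into the core.
Pulling an electron out of a noble-gas core costs far more than removing a remaining valence electron, so Li sits at the high end of IE_3.
Approximate IE_3 values (kJ/mol): C 4620, Li 11815.
Putting it together, IE_3: C < Li.

C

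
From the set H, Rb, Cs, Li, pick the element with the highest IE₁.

H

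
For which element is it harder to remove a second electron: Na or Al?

Na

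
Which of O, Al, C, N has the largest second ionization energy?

O

Consider each +1 ion: O⁺ still has 5 valence electrons; Al⁺ still has 2 valence electrons; C⁺ still has 3 valence electrons; N⁺ still has 4 valence electrons.
All are still removing valence electrons, so compare the +1 ions as you would atoms: IE_2 generally rises across a period (higher Z_eff) and falls down a group (larger shell), subject to the usual subshell exceptions.
Valence configurations: O⁺ [He]2s²2p³, Al⁺ [Ne]3s², C⁺ [He]2s²2p¹, N⁺ [He]2s²2p².
The numbers (kJ/mol): O 3388, Al 1817, C 2353, N 2856.
Overall IE_2 order: Al < C < N < O.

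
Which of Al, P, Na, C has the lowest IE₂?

After 1 electron has been removed, what remains? Al⁺ still has 2 valence electrons; P⁺ still has 4 valence electrons; Na⁺ is the bare [Ne] core; C⁺ still has 3 valence electrons.
Core electrons are held far more tightly than valence electrons, so Na tops the IE_2 order.
Valence configurations: Al⁺ [Ne]3s², P⁺ [Ne]3s²3p², C⁺ [He]2s²2p¹.
Approximate IE_2 values (kJ/mol): Al 1817, P 1907, Na 4562, C 2353.
Overall IE_2 order: Al < P < C < Na.

Al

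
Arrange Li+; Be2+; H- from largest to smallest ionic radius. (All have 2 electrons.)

H- > Li+ > Be2+

All of these have 2 electrons, so size is governed by nuclear charge alone: the more protons, the stronger the pull on the same electron cloud, and the smaller the ion.
Nuclear charges: Be2+ (Z=4), Li+ (Z=3), H- (Z=1).
Largest to smallest: H- > Li+ > Be2+.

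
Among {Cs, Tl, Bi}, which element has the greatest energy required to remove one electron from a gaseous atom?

Cs is in period 6, group 1; Tl is in period 6, group 13; Bi is in period 6, group 15.
First ionization energy rises across a period (greater Z_eff holds electrons more tightly) and falls down a group (valence electrons are farther from the nucleus).
All lie in period 6, so first ionization energy increases left to right.
The greatest energy required to remove one electron from a gaseous atom among these belongs to Bi.

Bi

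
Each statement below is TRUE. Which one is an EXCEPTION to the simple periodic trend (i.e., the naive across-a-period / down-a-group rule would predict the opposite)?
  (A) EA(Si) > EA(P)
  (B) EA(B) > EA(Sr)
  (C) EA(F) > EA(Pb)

(A)

The general trend: electron affinity increases across a period and decreases down a group.
(A) Si (period 3, group 14) vs P (period 3, group 15): the stated order contradicts the simple trend.
(B) B (period 2, group 13) vs Sr (period 5, group 2): the stated order agrees with the simple trend.
(C) F (period 2, group 17) vs Pb (period 6, group 14): the stated order agrees with the simple trend.
The exception is (A): adding an electron to P's half-filled 3p³ is unfavourable, so Si (3p²) has the more exothermic EA.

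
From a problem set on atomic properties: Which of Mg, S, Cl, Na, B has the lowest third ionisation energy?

IE_3 is the cost of taking one more electron from the +2 cation: Mg²⁺ is the bare [Ne] core; S²⁺ still has 4 valence electrons; Cl²⁺ still has 5 valence electrons; Na²⁺ is already 1 electron into the core; B²⁺ still has 1 valence electron.
Breaking into a closed-shell core is much more expensive than removing a leftover valence electron — Na and Mg have the largest IE_3 here.
Valence configurations: S²⁺ [Ne]3s²3p², Cl²⁺ [Ne]3s²3p³, B²⁺ [He]2s¹.
Tabulated IE_3 (kJ/mol): Mg 7733, S 3357, Cl 3822, Na 6910, B 3660.
Hence IE_3: S < B < Cl < Na < Mg.

S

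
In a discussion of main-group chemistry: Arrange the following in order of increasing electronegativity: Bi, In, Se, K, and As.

K < In < Bi < As < Se

K is in period 4, group 1; As is in period 4, group 15; Se is in period 4, group 16; In is in period 5, group 13; Bi is in period 6, group 15.
Electronegativity increases across a period and decreases down a group, tracking effective nuclear charge and atomic size.
Neither a single period nor a single group — weigh both effects.
In > K: period and group pull opposite ways; the across-period shift dominates (1.78 vs 0.82).
Bi > In: period and group pull opposite ways; the across-period shift dominates (2.02 vs 1.78).
As > Bi: they share group 15; the group trend gives As the larger value.
Se > As: Se lies to the right of As in period 4, so the across-period effect alone puts Se higher.
Tabulated electronegativity (Pauling): K 0.82, As 2.18, Se 2.55, In 1.78, Bi 2.02.
So from lowest to highest: K < In < Bi < As < Se.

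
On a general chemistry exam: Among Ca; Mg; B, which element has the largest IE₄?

Consider each +3 ion: Ca³⁺ is already 1 electron into the core; Mg³⁺ is already 1 electron into the core; B³⁺ is the bare [He] core.
All of these are removing an electron from a noble-gas core or deeper; the smaller core (lower principal quantum number) is held far more tightly, and within a period the higher nuclear charge binds the same core more tightly.
The numbers (kJ/mol): Ca 6491, Mg 10543, B 25026.
Overall IE_4 order: Ca < Mg < B.

B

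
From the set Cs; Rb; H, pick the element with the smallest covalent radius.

H

H is in period 1, group 1; Rb is in period 5, group 1; Cs is in period 6, group 1.
Moving right in a period, electrons are added to the same shell under a stronger nuclear pull, so atoms get smaller; moving down, a new shell is opened and atoms get larger.
All are in group 1, so atomic radius increases down the group.
The smallest covalent radius among these belongs to H.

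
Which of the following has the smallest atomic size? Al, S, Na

S

Na is in period 3, group 1; Al is in period 3, group 13; S is in period 3, group 16.
Radius decreases left→right (rising Z_eff, same n) and increases top→bottom (higher n).
All lie in period 3, so atomic radius increases right to left.
The smallest atomic size among these belongs to S.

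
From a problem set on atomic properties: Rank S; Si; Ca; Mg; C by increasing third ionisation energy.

Si < S < C < Ca < Mg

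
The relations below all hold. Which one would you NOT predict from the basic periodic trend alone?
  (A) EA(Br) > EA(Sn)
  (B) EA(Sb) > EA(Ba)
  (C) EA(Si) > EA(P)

(C)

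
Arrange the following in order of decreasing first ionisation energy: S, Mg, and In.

Mg is in period 3, group 2; S is in period 3, group 16; In is in period 5, group 13.
First ionization energy rises across a period (greater Z_eff holds electrons more tightly) and falls down a group (valence electrons are farther from the nucleus).
These span different periods and groups, so the two trends combine.
Mg > In: the two effects oppose for this pair; the down-group effect wins (738 vs 558 kJ/mol).
S > Mg: both are in period 3; the period trend gives S the larger value.
Approximate values (kJ/mol): Mg 738, S 1000, In 558.
So from highest to lowest: S > Mg > In.

S, Mg, In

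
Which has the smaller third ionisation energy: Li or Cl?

Cl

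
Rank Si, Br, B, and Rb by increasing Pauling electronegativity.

Electronegativity increases across a period and decreases down a group, tracking effective nuclear charge and atomic size.
Here both period and group differ, so the two effects have to be weighed against each other.
Si > Rb: both effects reinforce here, so Si is clearly the higher of the two.
B > Si: the two effects oppose for this pair; the down-group effect wins (2.04 vs 1.90).
Br > B: the two effects oppose for this pair; the across-period effect wins (2.96 vs 2.04).
Approximate values (Pauling): B 2.04, Si 1.90, Br 2.96, Rb 0.82.
So from lowest to highest: Rb < Si < B < Br.

Rb, Si, B, Br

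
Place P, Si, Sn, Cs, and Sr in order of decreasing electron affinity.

Si > Sn > P > Cs > Sr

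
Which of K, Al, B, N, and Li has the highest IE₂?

Consider each +1 ion: K⁺ is the bare [Ar] core; Al⁺ still has 2 valence electrons; B⁺ still has 2 valence electrons; N⁺ still has 4 valence electrons; Li⁺ is the bare [He] core.
Core electrons are held far more tightly than valence electrons, so K and Li top the IE_2 order.
Valence configurations: Al⁺ [Ne]3s², B⁺ [He]2s², N⁺ [He]2s²2p².
Approximate IE_2 values (kJ/mol): K 3052, Al 1817, B 2427, N 2856, Li 7298.
Overall IE_2 order: Al < B < N < K < Li.

Li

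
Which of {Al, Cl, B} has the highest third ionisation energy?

Cl

The third ionization energy removes an electron from the +2 ion. For each element: Al²⁺ still has 1 valence electron; Cl²⁺ still has 5 valence electrons; B²⁺ still has 1 valence electron.
All are still removing valence electrons, so compare the +2 ions as you would atoms: IE_3 generally rises across a period (higher Z_eff) and falls down a group (larger shell), subject to the usual subshell exceptions.
Valence configurations: Al²⁺ [Ne]3s¹, Cl²⁺ [Ne]3s²3p³, B²⁺ [He]2s¹.
Approximate IE_3 values (kJ/mol): Al 2745, Cl 3822, B 3660.
Putting it together, IE_3: Al < B < Cl.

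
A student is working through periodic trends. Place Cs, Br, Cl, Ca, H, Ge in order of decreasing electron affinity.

Cl > Br > Ge > H > Cs > Ca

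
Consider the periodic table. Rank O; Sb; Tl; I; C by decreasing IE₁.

O, C, I, Sb, Tl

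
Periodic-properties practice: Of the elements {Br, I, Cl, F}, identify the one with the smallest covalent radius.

F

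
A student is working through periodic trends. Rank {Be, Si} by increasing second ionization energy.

Si < Be

After 1 electron has been removed, what remains? Be⁺ still has 1 valence electron; Si⁺ still has 3 valence electrons.
All are still removing valence electrons, so compare the +1 ions as you would atoms: IE_2 generally rises across a period (higher Z_eff) and falls down a group (larger shell), subject to the usual subshell exceptions.
Valence configurations: Be⁺ [He]2s¹, Si⁺ [Ne]3s²3p¹.
Approximate IE_2 values (kJ/mol): Be 1757, Si 1577.
Hence IE_2: Si < Be.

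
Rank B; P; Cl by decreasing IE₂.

Consider each +1 ion: B⁺ still has 2 valence electrons; P⁺ still has 4 valence electrons; Cl⁺ still has 6 valence electrons.
All are still removing valence electrons, so compare the +1 ions as you would atoms: IE_2 generally rises across a period (higher Z_eff) and falls down a group (larger shell), subject to the usual subshell exceptions.
Valence configurations: B⁺ [He]2s², P⁺ [Ne]3s²3p², Cl⁺ [Ne]3s²3p⁴.
Approximate IE_2 values (kJ/mol): B 2427, P 1907, Cl 2298.
Putting it together, IE_2: P < Cl < B.

B, Cl, P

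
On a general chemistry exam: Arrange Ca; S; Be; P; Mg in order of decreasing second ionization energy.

S, P, Be, Mg, Ca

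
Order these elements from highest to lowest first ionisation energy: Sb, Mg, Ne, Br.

Ne > Br > Sb > Mg

Ne is in period 2, group 18; Mg is in period 3, group 2; Br is in period 4, group 17; Sb is in period 5, group 15.
First ionization energy rises across a period (greater Z_eff holds electrons more tightly) and falls down a group (valence electrons are farther from the nucleus).
Neither a single period nor a single group — weigh both effects.
Sb > Mg: the two effects oppose for this pair; the across-period effect wins (831 vs 738 kJ/mol).
Br > Sb: both effects reinforce here, so Br is clearly the higher of the two.
Ne > Br: both effects reinforce here, so Ne is clearly the higher of the two.
For reference (kJ/mol): Ne 2081, Mg 738, Br 1140, Sb 831.
So from highest to lowest: Ne > Br > Sb > Mg.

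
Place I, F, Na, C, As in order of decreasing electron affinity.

Atoms with high Z_eff and room in the valence shell (especially the halogens) have the most exothermic electron affinities.
Here both period and group differ, so the two effects have to be weighed against each other.
As > Na: period and group pull opposite ways; the across-period shift dominates (78 vs 53 kJ/mol).
C > As: the two effects oppose for this pair; the down-group effect wins (122 vs 78 kJ/mol).
I > C: the two effects oppose for this pair; the across-period effect wins (295 vs 122 kJ/mol).
F > I: F sits above I in group 17, so the down-group effect alone puts F higher.
Approximate values (kJ/mol): C 122, F 328, Na 53, As 78, I 295.
So from highest to lowest: F > I > C > As > Na.

F > I > C > As > Na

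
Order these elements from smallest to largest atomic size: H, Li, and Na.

H is in period 1, group 1; Li is in period 2, group 1; Na is in period 3, group 1.
Moving right in a period, electrons are added to the same shell under a stronger nuclear pull, so atoms get smaller; moving down, a new shell is opened and atoms get larger.
All are in group 1, so atomic radius increases down the group.
So from smallest to largest: H < Li < Na.

H < Li < Na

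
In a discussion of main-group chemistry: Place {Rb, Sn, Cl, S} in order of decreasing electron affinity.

Cl, S, Sn, Rb

S is in period 3, group 16; Cl is in period 3, group 17; Rb is in period 5, group 1; Sn is in period 5, group 14.
Electron affinity generally becomes more exothermic across a period toward the halogens and less exothermic down a group.
Neither a single period nor a single group — weigh both effects.
Sn > Rb: Sn lies to the right of Rb in period 5, so the across-period effect alone puts Sn higher.
S > Sn: relative to Sn, both the across-period and down-group shifts push S's electron affinity up.
Cl > S: both are in period 3; the period trend gives Cl the larger value.
Approximate values (kJ/mol): S 200, Cl 349, Rb 47, Sn 107.
So from highest to lowest: Cl > S > Sn > Rb.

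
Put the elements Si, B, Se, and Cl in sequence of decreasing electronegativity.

B is in period 2, group 13; Si is in period 3, group 14; Cl is in period 3, group 17; Se is in period 4, group 16.
Smaller atoms with higher effective nuclear charge are more electronegative.
Here both period and group differ, so the two effects have to be weighed against each other.
B > Si: the two effects oppose for this pair; the down-group effect wins (2.04 vs 1.90).
Se > B: period and group pull opposite ways; the across-period shift dominates (2.55 vs 2.04).
Cl > Se: relative to Se, both the across-period and down-group shifts push Cl's electronegativity up.
Tabulated electronegativity (Pauling): B 2.04, Si 1.90, Cl 3.16, Se 2.55.
So from highest to lowest: Cl > Se > B > Si.

Cl, Se, B, Si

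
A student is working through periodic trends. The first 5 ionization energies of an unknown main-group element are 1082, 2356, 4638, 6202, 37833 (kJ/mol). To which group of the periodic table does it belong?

Group 14

Look for the largest jump between consecutive ionization energies: IE5/IE4 ≈ 6.1, far larger than any earlier ratio.
That jump marks the point where a core electron is being removed. So the atom has 4 valence electrons.
A main-group element with 4 valence electrons is in group 14.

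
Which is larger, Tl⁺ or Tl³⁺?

Tl⁺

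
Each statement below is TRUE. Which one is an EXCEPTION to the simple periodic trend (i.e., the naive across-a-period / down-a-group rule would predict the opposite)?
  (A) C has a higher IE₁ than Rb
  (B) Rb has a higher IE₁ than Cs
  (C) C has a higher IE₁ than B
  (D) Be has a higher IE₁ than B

The general trend: IE₁ increases across a period and decreases down a group.
(A) C (period 2, group 14) vs Rb (period 5, group 1): the stated order agrees with the simple trend.
(B) Rb (period 5, group 1) vs Cs (period 6, group 1): the stated order agrees with the simple trend.
(C) C (period 2, group 14) vs B (period 2, group 13): the stated order agrees with the simple trend.
(D) Be (period 2, group 2) vs B (period 2, group 13): the stated order contradicts the simple trend.
The exception is (D): removing B's lone 2p electron is easier than breaking Be's filled 2s².

(D)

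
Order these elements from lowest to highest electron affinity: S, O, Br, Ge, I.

Ge < O < S < I < Br

O is in period 2, group 16; S is in period 3, group 16; Ge is in period 4, group 14; Br is in period 4, group 17; I is in period 5, group 17.
Electron affinity generally becomes more exothermic across a period toward the halogens and less exothermic down a group.
Neither a single period nor a single group — weigh both effects.
O > Ge: relative to Ge, both the across-period and down-group shifts push O's electron affinity up.
S > O: this pair runs against the simple trend — see the exception note.
I > S: the two effects oppose for this pair; the across-period effect wins (295 vs 200 kJ/mol).
Br > I: they share group 17; the group trend gives Br the larger value.
Note the exception: S has a higher electron affinity than O, contrary to the simple trend — the compact 2p subshell of O repels the added electron more than S's larger 3p does.
Tabulated electron affinity (kJ/mol): O 141, S 200, Ge 119, Br 325, I 295.
So from lowest to highest: Ge < O < S < I < Br.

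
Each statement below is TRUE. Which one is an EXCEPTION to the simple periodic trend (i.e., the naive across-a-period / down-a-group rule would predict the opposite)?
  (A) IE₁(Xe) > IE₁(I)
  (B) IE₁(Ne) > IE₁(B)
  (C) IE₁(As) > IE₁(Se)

(C)

The general trend: first ionization energy increases across a period and decreases down a group.
(A) Xe (period 5, group 18) vs I (period 5, group 17): the stated order agrees with the simple trend.
(B) Ne (period 2, group 18) vs B (period 2, group 13): the stated order agrees with the simple trend.
(C) As (period 4, group 15) vs Se (period 4, group 16): the stated order contradicts the simple trend.
The exception is (C): Se (4p⁴) ionizes more easily than half-filled As (4p³).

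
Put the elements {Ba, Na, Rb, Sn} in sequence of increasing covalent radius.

Na is in period 3, group 1; Rb is in period 5, group 1; Sn is in period 5, group 14; Ba is in period 6, group 2.
Moving right in a period, electrons are added to the same shell under a stronger nuclear pull, so atoms get smaller; moving down, a new shell is opened and atoms get larger.
These span different periods and groups, so the two trends combine.
Na > Sn: period and group pull opposite ways; the across-period shift dominates (155 vs 140 pm).
Ba > Na: the two effects oppose for this pair; the down-group effect wins (196 vs 155 pm).
Rb > Ba: period and group pull opposite ways; the across-period shift dominates (210 vs 196 pm).
Approximate values (pm): Na 155, Rb 210, Sn 140, Ba 196.
So from smallest to largest: Sn < Na < Ba < Rb.

Sn, Na, Ba, Rb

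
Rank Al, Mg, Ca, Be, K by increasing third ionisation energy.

Al < K < Ca < Mg < Be

After 2 electrons have been removed, what remains? Al²⁺ still has 1 valence electron; Mg²⁺ is the bare [Ne] core; Ca²⁺ is the bare [Ar] core; Be²⁺ is the bare [He] core; K²⁺ is already 1 electron into the core.
Breaking into a closed-shell core is much more expensive than removing a leftover valence electron — K, Ca, Mg and Be have the largest IE_3 here.
The numbers (kJ/mol): Al 2745, Mg 7733, Ca 4912, Be 14849, K 4420.
Putting it together, IE_3: Al < K < Ca < Mg < Be.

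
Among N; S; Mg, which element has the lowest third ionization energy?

IE_3 is the cost of taking one more electron from the +2 cation: N²⁺ still has 3 valence electrons; S²⁺ still has 4 valence electrons; Mg²⁺ is the bare [Ne] core.
Pulling an electron out of a noble-gas core costs far more than removing a remaining valence electron, so Mg sits at the high end of IE_3.
Valence configurations: N²⁺ [He]2s²2p¹, S²⁺ [Ne]3s²3p².
The numbers (kJ/mol): N 4578, S 3357, Mg 7733.
Overall IE_3 order: S < N < Mg.

S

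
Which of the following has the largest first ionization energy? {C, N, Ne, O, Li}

Li is in period 2, group 1; C is in period 2, group 14; N is in period 2, group 15; O is in period 2, group 16; Ne is in period 2, group 18.
First ionization energy rises across a period (greater Z_eff holds electrons more tightly) and falls down a group (valence electrons are farther from the nucleus).
All lie in period 2; the across-period trend (first ionization energy increases left to right) applies, with the exception below.
Note the exception: N has a higher first ionization energy than O, contrary to the simple trend — pairing an electron in O's 2p⁴ costs repulsion energy, so O ionizes more easily than half-filled N (2p³).
Tabulated first ionization energy (kJ/mol): Li 520, C 1086, N 1402, O 1314, Ne 2081.
The largest first ionization energy among these belongs to Ne.

Ne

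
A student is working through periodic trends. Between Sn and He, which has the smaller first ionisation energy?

Sn

Across a period the outer electron is held more tightly (higher IE₁); down a group it sits in a higher shell, more shielded, and comes off more easily.
Neither a single period nor a single group — weigh both effects.
He > Sn: relative to Sn, both the across-period and down-group shifts push He's first ionization energy up.
For reference (kJ/mol): He 2372, Sn 709.
So Sn has the smaller first ionisation energy (Sn < He).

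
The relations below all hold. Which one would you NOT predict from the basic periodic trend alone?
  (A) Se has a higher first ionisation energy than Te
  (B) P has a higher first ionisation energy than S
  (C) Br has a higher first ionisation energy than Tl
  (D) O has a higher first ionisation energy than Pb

The general trend: first ionisation energy increases across a period and decreases down a group.
(A) Se (period 4, group 16) vs Te (period 5, group 16): the stated order agrees with the simple trend.
(B) P (period 3, group 15) vs S (period 3, group 16): the stated order contradicts the simple trend.
(C) Br (period 4, group 17) vs Tl (period 6, group 13): the stated order agrees with the simple trend.
(D) O (period 2, group 16) vs Pb (period 6, group 14): the stated order agrees with the simple trend.
The exception is (B): S (3p⁴) ionizes more easily than half-filled P (3p³) because the paired 3p electron in S is pushed out by e⁻–e⁻ repulsion.

(B)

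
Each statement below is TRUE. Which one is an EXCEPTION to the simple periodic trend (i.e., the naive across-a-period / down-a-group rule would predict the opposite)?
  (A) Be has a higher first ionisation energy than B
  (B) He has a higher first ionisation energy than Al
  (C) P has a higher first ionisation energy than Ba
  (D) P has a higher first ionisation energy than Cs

(A)

The general trend: first ionisation energy increases across a period and decreases down a group.
(A) Be (period 2, group 2) vs B (period 2, group 13): the stated order contradicts the simple trend.
(B) He (period 1, group 18) vs Al (period 3, group 13): the stated order agrees with the simple trend.
(C) P (period 3, group 15) vs Ba (period 6, group 2): the stated order agrees with the simple trend.
(D) P (period 3, group 15) vs Cs (period 6, group 1): the stated order agrees with the simple trend.
The exception is (A): removing B's lone 2p electron is easier than breaking Be's filled 2s².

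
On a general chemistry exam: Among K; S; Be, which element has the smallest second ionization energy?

After 1 electron has been removed, what remains? K⁺ is the bare [Ar] core; S⁺ still has 5 valence electrons; Be⁺ still has 1 valence electron.
Pulling an electron out of a noble-gas core costs far more than removing a remaining valence electron, so K sits at the high end of IE_2.
Valence configurations: S⁺ [Ne]3s²3p³, Be⁺ [He]2s¹.
Approximate IE_2 values (kJ/mol): K 3052, S 2252, Be 1757.
Hence IE_2: Be < S < K.

Be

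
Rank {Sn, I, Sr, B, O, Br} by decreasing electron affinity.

Br > I > O > Sn > B > Sr

EA tends to increase across a period and decrease down a group, though the pattern is less regular than for IE or radius.
These span different periods and groups, so the two trends combine.
B > Sr: both effects reinforce here, so B is clearly the higher of the two.
Sn > B: period and group pull opposite ways; the across-period shift dominates (107 vs 27 kJ/mol).
O > Sn: both effects reinforce here, so O is clearly the higher of the two.
I > O: the two effects oppose for this pair; the across-period effect wins (295 vs 141 kJ/mol).
Br > I: Br sits above I in group 17, so the down-group effect alone puts Br higher.
Tabulated electron affinity (kJ/mol): B 27, O 141, Br 325, Sr 5, Sn 107, I 295.
So from highest to lowest: Br > I > O > Sn > B > Sr.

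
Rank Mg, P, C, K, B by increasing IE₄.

P < K < C < Mg < B

IE_4 is the cost of taking one more electron from the +3 cation: Mg³⁺ is already 1 electron into the core; P³⁺ still has 2 valence electrons; C³⁺ still has 1 valence electron; K³⁺ is already 2 electrons into the core; B³⁺ is the bare [He] core.
Usually core removal costs more than valence removal, but here the competition is close: a tightly held n=2 valence electron can cost more to remove than an n=3 core electron, so the actual values have to decide it.
Valence configurations: P³⁺ [Ne]3s², C³⁺ [He]2s¹.
Approximate IE_4 values (kJ/mol): Mg 10543, P 4964, C 6223, K 5877, B 25026.
Hence IE_4: P < K < C < Mg < B.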